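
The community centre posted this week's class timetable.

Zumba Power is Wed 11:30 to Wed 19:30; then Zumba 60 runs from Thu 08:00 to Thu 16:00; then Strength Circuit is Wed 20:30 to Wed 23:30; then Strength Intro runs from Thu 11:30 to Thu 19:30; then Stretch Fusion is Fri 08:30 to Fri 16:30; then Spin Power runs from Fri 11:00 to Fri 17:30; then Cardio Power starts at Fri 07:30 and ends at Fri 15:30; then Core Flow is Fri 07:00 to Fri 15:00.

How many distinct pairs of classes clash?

7

Check each pair: they overlap iff neither finishes before the other starts.
Sorted by start: Zumba Power, Strength Circuit, Zumba 60, Strength Intro, Core Flow, Cardio Power, Stretch Fusion, Spin Power.
Strength Circuit starts after Zumba Power ends, so Zumba Power has no further overlaps.
Zumba 60 starts after Strength Circuit ends, so Strength Circuit has no further overlaps.
Strength Intro starts before Zumba 60 ends → Zumba 60 and Strength Intro overlap.
Core Flow starts after Zumba 60 ends, so Zumba 60 has no further overlaps.
Core Flow starts after Strength Intro ends, so Strength Intro has no further overlaps.
Cardio Power starts before Core Flow ends → Core Flow and Cardio Power overlap.
Stretch Fusion starts before Core Flow ends → Core Flow and Stretch Fusion overlap.
Spin Power starts before Core Flow ends → Core Flow and Spin Power overlap.
Stretch Fusion starts before Cardio Power ends → Cardio Power and Stretch Fusion overlap.
Spin Power starts before Cardio Power ends → Cardio Power and Spin Power overlap.
Spin Power starts before Stretch Fusion ends → Stretch Fusion and Spin Power overlap.
Overlapping pairs: Cardio Power & Core Flow, Cardio Power & Spin Power, Cardio Power & Stretch Fusion, Core Flow & Spin Power, Core Flow & Stretch Fusion, Spin Power & Stretch Fusion, Strength Intro & Zumba 60 — 7 in total.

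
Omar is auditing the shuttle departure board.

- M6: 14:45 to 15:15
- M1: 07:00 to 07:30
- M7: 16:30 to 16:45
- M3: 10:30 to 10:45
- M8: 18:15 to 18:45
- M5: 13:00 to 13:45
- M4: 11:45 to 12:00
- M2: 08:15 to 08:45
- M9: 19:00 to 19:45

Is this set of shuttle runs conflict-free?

Yes

Two intervals overlap when each starts before the other ends.
Sorted by start: M1, M2, M3, M4, M5, M6, M7, M8, M9.
M2 starts after M1 ends, so M1 has no further overlaps.
M3 starts after M2 ends, so M2 has no further overlaps.
M4 starts after M3 ends, so M3 has no further overlaps.
M5 starts after M4 ends, so M4 has no further overlaps.
M6 starts after M5 ends, so M5 has no further overlaps.
M7 starts after M6 ends, so M6 has no further overlaps.
M8 starts after M7 ends, so M7 has no further overlaps.
M9 starts after M8 ends.
Every pair is clear; the schedule has no overlaps.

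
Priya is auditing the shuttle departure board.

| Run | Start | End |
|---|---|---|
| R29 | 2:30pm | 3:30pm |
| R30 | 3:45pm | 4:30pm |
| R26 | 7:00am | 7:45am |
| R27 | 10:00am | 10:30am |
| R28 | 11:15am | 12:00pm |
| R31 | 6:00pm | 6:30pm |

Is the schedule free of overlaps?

Yes

Sorted by start: R26, R27, R28, R29, R30, R31.
R27 starts after R26 ends; R26 is clear from here.
R28 starts after R27 ends; R27 is clear from here.
R29 starts after R28 ends; R28 is clear from here.
R30 starts after R29 ends; R29 is clear from here.
R31 starts after R30 ends.
Every pair is clear; the schedule has no overlaps.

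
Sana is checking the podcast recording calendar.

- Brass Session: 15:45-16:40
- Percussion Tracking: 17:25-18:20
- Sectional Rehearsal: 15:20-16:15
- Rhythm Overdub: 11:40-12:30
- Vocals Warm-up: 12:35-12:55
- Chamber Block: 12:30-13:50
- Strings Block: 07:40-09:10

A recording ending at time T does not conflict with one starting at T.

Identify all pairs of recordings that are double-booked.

Brass Session & Sectional Rehearsal, Chamber Block & Vocals Warm-up

Two intervals overlap when each starts before the other ends.
Sorted by start: Strings Block, Rhythm Overdub, Chamber Block, Vocals Warm-up, Sectional Rehearsal, Brass Session, Percussion Tracking.
Rhythm Overdub starts after Strings Block ends; Strings Block is clear from here.
Chamber Block starts exactly when Rhythm Overdub ends (back-to-back, no overlap); Rhythm Overdub is clear from here.
Vocals Warm-up starts before Chamber Block ends → Chamber Block and Vocals Warm-up overlap.
Sectional Rehearsal starts after Chamber Block ends; Chamber Block is clear from here.
Sectional Rehearsal starts after Vocals Warm-up ends; Vocals Warm-up is clear from here.
Brass Session starts before Sectional Rehearsal ends → Sectional Rehearsal and Brass Session overlap.
Percussion Tracking starts after Sectional Rehearsal ends.
Percussion Tracking starts after Brass Session ends.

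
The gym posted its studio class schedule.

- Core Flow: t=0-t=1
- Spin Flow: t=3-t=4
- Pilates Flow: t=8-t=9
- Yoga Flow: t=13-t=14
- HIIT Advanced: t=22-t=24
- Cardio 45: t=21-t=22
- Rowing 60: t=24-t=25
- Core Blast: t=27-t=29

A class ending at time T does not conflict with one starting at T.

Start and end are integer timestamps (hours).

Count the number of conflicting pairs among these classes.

Sorted by start: Core Flow, Spin Flow, Pilates Flow, Yoga Flow, Cardio 45, HIIT Advanced, Rowing 60, Core Blast.
Spin Flow starts after Core Flow ends, so Core Flow has no further overlaps.
Pilates Flow starts after Spin Flow ends, so Spin Flow has no further overlaps.
Yoga Flow starts after Pilates Flow ends, so Pilates Flow has no further overlaps.
Cardio 45 starts after Yoga Flow ends, so Yoga Flow has no further overlaps.
HIIT Advanced starts exactly when Cardio 45 ends (back-to-back, no overlap), so Cardio 45 has no further overlaps.
Rowing 60 starts exactly when HIIT Advanced ends (back-to-back, no overlap), so HIIT Advanced has no further overlaps.
Core Blast starts after Rowing 60 ends.
No pair overlaps.

0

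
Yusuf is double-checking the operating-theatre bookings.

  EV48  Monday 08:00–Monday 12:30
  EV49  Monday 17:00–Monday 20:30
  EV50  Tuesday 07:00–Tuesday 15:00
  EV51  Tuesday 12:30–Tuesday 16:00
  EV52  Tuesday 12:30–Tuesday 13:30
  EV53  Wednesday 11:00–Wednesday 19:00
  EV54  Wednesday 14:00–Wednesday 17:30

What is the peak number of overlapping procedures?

Sort all start/end points and keep a running count:
Monday 08:00 start EV48 → 1
Monday 12:30 end EV48 → 0
Monday 17:00 start EV49 → 1
Monday 20:30 end EV49 → 0
Tuesday 07:00 start EV50 → 1
Tuesday 12:30 start EV51 → 2
Tuesday 12:30 start EV52 → 3
Tuesday 13:30 end EV52 → 2
Tuesday 15:00 end EV50 → 1
Tuesday 16:00 end EV51 → 0
Wednesday 11:00 start EV53 → 1
Wednesday 14:00 start EV54 → 2
Wednesday 17:30 end EV54 → 1
Wednesday 19:00 end EV53 → 0
Peak is 3, at Tuesday 12:30 (EV50, EV51, EV52).

3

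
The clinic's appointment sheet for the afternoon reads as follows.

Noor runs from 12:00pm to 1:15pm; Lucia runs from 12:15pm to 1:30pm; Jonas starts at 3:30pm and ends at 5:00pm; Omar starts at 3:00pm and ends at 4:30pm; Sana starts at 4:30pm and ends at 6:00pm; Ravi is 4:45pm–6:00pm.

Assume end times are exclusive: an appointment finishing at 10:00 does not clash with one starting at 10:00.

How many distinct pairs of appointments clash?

Sorted by start: Noor, Lucia, Omar, Jonas, Sana, Ravi.
Lucia starts before Noor ends → Noor and Lucia overlap.
Omar starts after Noor ends, so nothing later overlaps Noor either.
Omar starts after Lucia ends, so nothing later overlaps Lucia either.
Jonas starts before Omar ends → Omar and Jonas overlap.
Sana starts exactly when Omar ends (back-to-back, no overlap), so nothing later overlaps Omar either.
Sana starts before Jonas ends → Jonas and Sana overlap.
Ravi starts before Jonas ends → Jonas and Ravi overlap.
Ravi starts before Sana ends → Sana and Ravi overlap.
Overlapping pairs: Jonas & Omar, Jonas & Ravi, Jonas & Sana, Lucia & Noor, Ravi & Sana — 5 in total.

5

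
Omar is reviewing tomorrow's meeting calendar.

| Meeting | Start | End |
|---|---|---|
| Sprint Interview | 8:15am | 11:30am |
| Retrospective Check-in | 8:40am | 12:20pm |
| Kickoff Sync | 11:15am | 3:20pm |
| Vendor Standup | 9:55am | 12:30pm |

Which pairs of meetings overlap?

Two intervals overlap when each starts before the other ends.
Sorted by start: Sprint Interview, Retrospective Check-in, Vendor Standup, Kickoff Sync.
Retrospective Check-in starts before Sprint Interview ends → Sprint Interview and Retrospective Check-in overlap.
Vendor Standup starts before Sprint Interview ends → Sprint Interview and Vendor Standup overlap.
Kickoff Sync starts before Sprint Interview ends → Sprint Interview and Kickoff Sync overlap.
Vendor Standup starts before Retrospective Check-in ends → Retrospective Check-in and Vendor Standup overlap.
Kickoff Sync starts before Retrospective Check-in ends → Retrospective Check-in and Kickoff Sync overlap.
Kickoff Sync starts before Vendor Standup ends → Vendor Standup and Kickoff Sync overlap.

Kickoff Sync & Retrospective Check-in, Kickoff Sync & Sprint Interview, Kickoff Sync & Vendor Standup, Retrospective Check-in & Sprint Interview, Retrospective Check-in & Vendor Standup, Sprint Interview & Vendor Standup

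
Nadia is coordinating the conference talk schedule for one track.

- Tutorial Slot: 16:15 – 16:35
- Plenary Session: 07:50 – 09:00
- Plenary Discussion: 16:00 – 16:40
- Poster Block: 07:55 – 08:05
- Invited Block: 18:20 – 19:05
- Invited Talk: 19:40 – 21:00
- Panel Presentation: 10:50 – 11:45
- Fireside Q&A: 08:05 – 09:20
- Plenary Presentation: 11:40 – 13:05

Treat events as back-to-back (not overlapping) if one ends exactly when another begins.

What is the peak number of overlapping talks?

2

Sort all start/end points and keep a running count:
07:50 start Plenary Session → 1
07:55 start Poster Block → 2
08:05 end Poster Block → 1
08:05 start Fireside Q&A → 2
09:00 end Plenary Session → 1
09:20 end Fireside Q&A → 0
10:50 start Panel Presentation → 1
11:40 start Plenary Presentation → 2
11:45 end Panel Presentation → 1
13:05 end Plenary Presentation → 0
16:00 start Plenary Discussion → 1
16:15 start Tutorial Slot → 2
16:35 end Tutorial Slot → 1
16:40 end Plenary Discussion → 0
18:20 start Invited Block → 1
19:05 end Invited Block → 0
19:40 start Invited Talk → 1
21:00 end Invited Talk → 0
Peak is 2, at 07:55 (Plenary Session, Poster Block).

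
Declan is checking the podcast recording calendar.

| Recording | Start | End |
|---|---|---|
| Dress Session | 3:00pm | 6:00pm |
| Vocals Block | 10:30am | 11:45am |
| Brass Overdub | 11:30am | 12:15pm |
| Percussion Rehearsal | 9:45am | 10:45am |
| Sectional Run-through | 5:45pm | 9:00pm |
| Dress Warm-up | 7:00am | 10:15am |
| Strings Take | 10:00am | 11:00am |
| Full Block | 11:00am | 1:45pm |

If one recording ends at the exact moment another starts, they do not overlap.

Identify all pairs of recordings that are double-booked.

Brass Overdub & Full Block, Brass Overdub & Vocals Block, Dress Session & Sectional Run-through, Dress Warm-up & Percussion Rehearsal, Dress Warm-up & Strings Take, Full Block & Vocals Block, Percussion Rehearsal & Strings Take, Percussion Rehearsal & Vocals Block, Strings Take & Vocals Block

Check each pair: they overlap iff neither finishes before the other starts.
Sorted by start: Dress Warm-up, Percussion Rehearsal, Strings Take, Vocals Block, Full Block, Brass Overdub, Dress Session, Sectional Run-through.
Percussion Rehearsal starts before Dress Warm-up ends → Dress Warm-up and Percussion Rehearsal overlap.
Strings Take starts before Dress Warm-up ends → Dress Warm-up and Strings Take overlap.
Vocals Block starts after Dress Warm-up ends, so Dress Warm-up has no further overlaps.
Strings Take starts before Percussion Rehearsal ends → Percussion Rehearsal and Strings Take overlap.
Vocals Block starts before Percussion Rehearsal ends → Percussion Rehearsal and Vocals Block overlap.
Full Block starts after Percussion Rehearsal ends, so Percussion Rehearsal has no further overlaps.
Vocals Block starts before Strings Take ends → Strings Take and Vocals Block overlap.
Full Block starts exactly when Strings Take ends (back-to-back, no overlap), so Strings Take has no further overlaps.
Full Block starts before Vocals Block ends → Vocals Block and Full Block overlap.
Brass Overdub starts before Vocals Block ends → Vocals Block and Brass Overdub overlap.
Dress Session starts after Vocals Block ends, so Vocals Block has no further overlaps.
Brass Overdub starts before Full Block ends → Full Block and Brass Overdub overlap.
Dress Session starts after Full Block ends, so Full Block has no further overlaps.
Dress Session starts after Brass Overdub ends, so Brass Overdub has no further overlaps.
Sectional Run-through starts before Dress Session ends → Dress Session and Sectional Run-through overlap.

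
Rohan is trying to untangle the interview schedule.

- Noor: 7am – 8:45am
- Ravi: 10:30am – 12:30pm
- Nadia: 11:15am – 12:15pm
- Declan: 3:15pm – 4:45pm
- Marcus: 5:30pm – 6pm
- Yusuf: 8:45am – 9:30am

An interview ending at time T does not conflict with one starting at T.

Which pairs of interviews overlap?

Sorted by start: Noor, Yusuf, Ravi, Nadia, Declan, Marcus.
Yusuf starts exactly when Noor ends (back-to-back, no overlap), so nothing later overlaps Noor either.
Ravi starts after Yusuf ends, so nothing later overlaps Yusuf either.
Nadia starts before Ravi ends → Ravi and Nadia overlap.
Declan starts after Ravi ends, so nothing later overlaps Ravi either.
Declan starts after Nadia ends, so nothing later overlaps Nadia either.
Marcus starts after Declan ends.

Nadia & Ravi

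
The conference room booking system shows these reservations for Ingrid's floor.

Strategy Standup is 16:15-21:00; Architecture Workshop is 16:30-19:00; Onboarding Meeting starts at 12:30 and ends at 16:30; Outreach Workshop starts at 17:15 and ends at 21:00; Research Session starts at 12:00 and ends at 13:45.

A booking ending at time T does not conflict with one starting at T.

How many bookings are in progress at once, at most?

3

Walk through starts and ends in time order (an end at T is processed before a start at T):
12:00 start Research Session → 1
12:30 start Onboarding Meeting → 2
13:45 end Research Session → 1
16:15 start Strategy Standup → 2
16:30 end Onboarding Meeting → 1
16:30 start Architecture Workshop → 2
17:15 start Outreach Workshop → 3
19:00 end Architecture Workshop → 2
21:00 end Outreach Workshop → 1
21:00 end Strategy Standup → 0
Peak is 3, at 17:15 (Architecture Workshop, Outreach Workshop, Strategy Standup).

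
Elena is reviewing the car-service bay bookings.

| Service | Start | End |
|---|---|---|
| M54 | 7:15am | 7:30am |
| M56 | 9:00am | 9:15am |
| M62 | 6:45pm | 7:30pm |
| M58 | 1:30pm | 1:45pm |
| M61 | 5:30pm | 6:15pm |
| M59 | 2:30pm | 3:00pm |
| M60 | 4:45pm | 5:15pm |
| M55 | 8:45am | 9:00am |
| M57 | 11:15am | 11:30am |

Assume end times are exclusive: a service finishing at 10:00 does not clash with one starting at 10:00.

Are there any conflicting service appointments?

No

Sorted by start: M54, M55, M56, M57, M58, M59, M60, M61, M62.
M55 starts after M54 ends; M54 is clear from here.
M56 starts exactly when M55 ends (back-to-back, no overlap); M55 is clear from here.
M57 starts after M56 ends; M56 is clear from here.
M58 starts after M57 ends; M57 is clear from here.
M59 starts after M58 ends; M58 is clear from here.
M60 starts after M59 ends; M59 is clear from here.
M61 starts after M60 ends; M60 is clear from here.
M62 starts after M61 ends.
Every pair is clear; the schedule has no overlaps.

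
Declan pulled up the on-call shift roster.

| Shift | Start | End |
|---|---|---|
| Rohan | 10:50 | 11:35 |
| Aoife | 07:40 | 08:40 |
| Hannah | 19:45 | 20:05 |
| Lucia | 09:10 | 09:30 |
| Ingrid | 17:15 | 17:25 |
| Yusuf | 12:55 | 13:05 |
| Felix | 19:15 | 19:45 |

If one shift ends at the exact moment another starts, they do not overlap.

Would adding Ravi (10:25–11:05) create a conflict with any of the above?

Aoife: ends 08:40 at or before Ravi starts 10:25 → clear.
Lucia: ends 09:30 at or before Ravi starts 10:25 → clear.
Rohan: starts 10:50 before Ravi ends 11:05, and ends 11:35 after Ravi starts 10:25 → overlap.
Yusuf: starts 12:55 at or after Ravi ends 11:05 → clear.
Ingrid: starts 17:15 at or after Ravi ends 11:05 → clear.
Felix: starts 19:15 at or after Ravi ends 11:05 → clear.
Hannah: starts 19:45 at or after Ravi ends 11:05 → clear.
Ravi overlaps Rohan.

Yes — it overlaps Rohan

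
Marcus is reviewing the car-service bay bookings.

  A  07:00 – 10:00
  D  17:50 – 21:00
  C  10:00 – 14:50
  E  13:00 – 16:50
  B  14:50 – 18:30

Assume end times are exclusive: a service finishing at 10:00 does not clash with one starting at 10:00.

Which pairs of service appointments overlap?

Two intervals overlap when each starts before the other ends.
Sorted by start: A, C, E, B, D.
C starts exactly when A ends (back-to-back, no overlap) — done with A.
E starts before C ends → C and E overlap.
B starts exactly when C ends (back-to-back, no overlap) — done with C.
B starts before E ends → E and B overlap.
D starts after E ends.
D starts before B ends → B and D overlap.

B & D, B & E, C & E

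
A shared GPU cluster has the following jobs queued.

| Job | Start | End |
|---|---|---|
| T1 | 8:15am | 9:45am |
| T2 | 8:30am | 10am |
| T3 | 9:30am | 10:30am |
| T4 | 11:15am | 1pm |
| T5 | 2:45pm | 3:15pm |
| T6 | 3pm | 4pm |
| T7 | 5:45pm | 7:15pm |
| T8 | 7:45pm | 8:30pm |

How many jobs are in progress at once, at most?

Walk through starts and ends in time order (an end at T is processed before a start at T):
8:15am start T1 → 1
8:30am start T2 → 2
9:30am start T3 → 3
9:45am end T1 → 2
10am end T2 → 1
10:30am end T3 → 0
11:15am start T4 → 1
1pm end T4 → 0
2:45pm start T5 → 1
3pm start T6 → 2
3:15pm end T5 → 1
4pm end T6 → 0
5:45pm start T7 → 1
7:15pm end T7 → 0
7:45pm start T8 → 1
8:30pm end T8 → 0
Peak is 3, at 9:30am (T1, T2, T3).

3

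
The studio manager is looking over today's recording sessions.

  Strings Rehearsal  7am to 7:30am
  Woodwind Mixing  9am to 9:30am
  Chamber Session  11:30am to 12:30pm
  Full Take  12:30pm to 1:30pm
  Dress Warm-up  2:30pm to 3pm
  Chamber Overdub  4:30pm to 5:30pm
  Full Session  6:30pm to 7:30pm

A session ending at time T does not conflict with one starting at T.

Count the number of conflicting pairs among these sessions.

Two intervals overlap when each starts before the other ends.
Sorted by start: Strings Rehearsal, Woodwind Mixing, Chamber Session, Full Take, Dress Warm-up, Chamber Overdub, Full Session.
Woodwind Mixing starts after Strings Rehearsal ends — done with Strings Rehearsal.
Chamber Session starts after Woodwind Mixing ends — done with Woodwind Mixing.
Full Take starts exactly when Chamber Session ends (back-to-back, no overlap) — done with Chamber Session.
Dress Warm-up starts after Full Take ends — done with Full Take.
Chamber Overdub starts after Dress Warm-up ends — done with Dress Warm-up.
Full Session starts after Chamber Overdub ends.
No pair overlaps.

0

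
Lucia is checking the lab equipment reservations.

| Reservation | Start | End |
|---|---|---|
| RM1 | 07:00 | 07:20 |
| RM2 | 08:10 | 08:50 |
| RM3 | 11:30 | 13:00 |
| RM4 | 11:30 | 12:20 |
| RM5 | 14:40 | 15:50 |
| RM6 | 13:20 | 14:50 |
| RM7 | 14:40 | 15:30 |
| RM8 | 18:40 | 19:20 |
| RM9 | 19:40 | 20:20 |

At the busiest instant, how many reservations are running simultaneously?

3

Sweep the timeline, counting +1 at each start and −1 at each end (ends before starts at a tie):
07:00 start RM1 → 1
07:20 end RM1 → 0
08:10 start RM2 → 1
08:50 end RM2 → 0
11:30 start RM3 → 1
11:30 start RM4 → 2
12:20 end RM4 → 1
13:00 end RM3 → 0
13:20 start RM6 → 1
14:40 start RM5 → 2
14:40 start RM7 → 3
14:50 end RM6 → 2
15:30 end RM7 → 1
15:50 end RM5 → 0
18:40 start RM8 → 1
19:20 end RM8 → 0
19:40 start RM9 → 1
20:20 end RM9 → 0
Peak is 3, at 14:40 (RM5, RM6, RM7).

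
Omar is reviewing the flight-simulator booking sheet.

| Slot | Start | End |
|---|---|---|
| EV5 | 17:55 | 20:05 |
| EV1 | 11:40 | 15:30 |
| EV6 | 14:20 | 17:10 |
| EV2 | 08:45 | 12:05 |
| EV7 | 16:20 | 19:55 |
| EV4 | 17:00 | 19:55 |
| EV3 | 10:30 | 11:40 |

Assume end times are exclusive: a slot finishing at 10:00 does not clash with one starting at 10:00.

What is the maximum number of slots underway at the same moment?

Sweep the timeline, counting +1 at each start and −1 at each end (ends before starts at a tie):
08:45 start EV2 → 1
10:30 start EV3 → 2
11:40 end EV3 → 1
11:40 start EV1 → 2
12:05 end EV2 → 1
14:20 start EV6 → 2
15:30 end EV1 → 1
16:20 start EV7 → 2
17:00 start EV4 → 3
17:10 end EV6 → 2
17:55 start EV5 → 3
19:55 end EV4 → 2
19:55 end EV7 → 1
20:05 end EV5 → 0
Peak is 3, at 17:00 (EV4, EV6, EV7).

3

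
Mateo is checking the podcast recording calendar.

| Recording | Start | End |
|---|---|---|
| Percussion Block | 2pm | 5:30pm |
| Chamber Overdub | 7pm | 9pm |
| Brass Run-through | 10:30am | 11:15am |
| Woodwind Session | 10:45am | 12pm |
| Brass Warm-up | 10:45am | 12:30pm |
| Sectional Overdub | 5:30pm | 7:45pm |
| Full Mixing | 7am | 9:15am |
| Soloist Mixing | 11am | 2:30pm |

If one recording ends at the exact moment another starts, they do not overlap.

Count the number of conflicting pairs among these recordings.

Sorted by start: Full Mixing, Brass Run-through, Woodwind Session, Brass Warm-up, Soloist Mixing, Percussion Block, Sectional Overdub, Chamber Overdub.
Brass Run-through starts after Full Mixing ends — done with Full Mixing.
Woodwind Session starts before Brass Run-through ends → Brass Run-through and Woodwind Session overlap.
Brass Warm-up starts before Brass Run-through ends → Brass Run-through and Brass Warm-up overlap.
Soloist Mixing starts before Brass Run-through ends → Brass Run-through and Soloist Mixing overlap.
Percussion Block starts after Brass Run-through ends — done with Brass Run-through.
Brass Warm-up starts before Woodwind Session ends → Woodwind Session and Brass Warm-up overlap.
Soloist Mixing starts before Woodwind Session ends → Woodwind Session and Soloist Mixing overlap.
Percussion Block starts after Woodwind Session ends — done with Woodwind Session.
Soloist Mixing starts before Brass Warm-up ends → Brass Warm-up and Soloist Mixing overlap.
Percussion Block starts after Brass Warm-up ends — done with Brass Warm-up.
Percussion Block starts before Soloist Mixing ends → Soloist Mixing and Percussion Block overlap.
Sectional Overdub starts after Soloist Mixing ends — done with Soloist Mixing.
Sectional Overdub starts exactly when Percussion Block ends (back-to-back, no overlap) — done with Percussion Block.
Chamber Overdub starts before Sectional Overdub ends → Sectional Overdub and Chamber Overdub overlap.
Overlapping pairs: Brass Run-through & Brass Warm-up, Brass Run-through & Soloist Mixing, Brass Run-through & Woodwind Session, Brass Warm-up & Soloist Mixing, Brass Warm-up & Woodwind Session, Chamber Overdub & Sectional Overdub, Percussion Block & Soloist Mixing, Soloist Mixing & Woodwind Session — 8 in total.

8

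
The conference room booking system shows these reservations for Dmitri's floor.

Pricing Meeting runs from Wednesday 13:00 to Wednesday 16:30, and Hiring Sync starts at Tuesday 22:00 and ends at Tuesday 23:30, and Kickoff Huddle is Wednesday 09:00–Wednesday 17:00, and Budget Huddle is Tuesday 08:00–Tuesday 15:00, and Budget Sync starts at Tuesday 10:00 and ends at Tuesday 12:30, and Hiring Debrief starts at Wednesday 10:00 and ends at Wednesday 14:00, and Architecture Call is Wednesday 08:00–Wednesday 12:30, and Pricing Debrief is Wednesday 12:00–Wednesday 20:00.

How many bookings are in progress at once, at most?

4

Sweep the timeline, counting +1 at each start and −1 at each end (ends before starts at a tie):
Tuesday 08:00 start Budget Huddle → 1
Tuesday 10:00 start Budget Sync → 2
Tuesday 12:30 end Budget Sync → 1
Tuesday 15:00 end Budget Huddle → 0
Tuesday 22:00 start Hiring Sync → 1
Tuesday 23:30 end Hiring Sync → 0
Wednesday 08:00 start Architecture Call → 1
Wednesday 09:00 start Kickoff Huddle → 2
Wednesday 10:00 start Hiring Debrief → 3
Wednesday 12:00 start Pricing Debrief → 4
Wednesday 12:30 end Architecture Call → 3
Wednesday 13:00 start Pricing Meeting → 4
Wednesday 14:00 end Hiring Debrief → 3
Wednesday 16:30 end Pricing Meeting → 2
Wednesday 17:00 end Kickoff Huddle → 1
Wednesday 20:00 end Pricing Debrief → 0
Peak is 4, at Wednesday 12:00 (Architecture Call, Hiring Debrief, Kickoff Huddle, Pricing Debrief).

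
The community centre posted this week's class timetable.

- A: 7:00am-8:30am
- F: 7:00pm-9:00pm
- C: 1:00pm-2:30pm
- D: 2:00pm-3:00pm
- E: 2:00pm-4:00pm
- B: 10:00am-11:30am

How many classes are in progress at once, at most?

3

Sort all start/end points and keep a running count:
7:00am start A → 1
8:30am end A → 0
10:00am start B → 1
11:30am end B → 0
1:00pm start C → 1
2:00pm start D → 2
2:00pm start E → 3
2:30pm end C → 2
3:00pm end D → 1
4:00pm end E → 0
7:00pm start F → 1
9:00pm end F → 0
Peak is 3, at 2:00pm (C, D, E).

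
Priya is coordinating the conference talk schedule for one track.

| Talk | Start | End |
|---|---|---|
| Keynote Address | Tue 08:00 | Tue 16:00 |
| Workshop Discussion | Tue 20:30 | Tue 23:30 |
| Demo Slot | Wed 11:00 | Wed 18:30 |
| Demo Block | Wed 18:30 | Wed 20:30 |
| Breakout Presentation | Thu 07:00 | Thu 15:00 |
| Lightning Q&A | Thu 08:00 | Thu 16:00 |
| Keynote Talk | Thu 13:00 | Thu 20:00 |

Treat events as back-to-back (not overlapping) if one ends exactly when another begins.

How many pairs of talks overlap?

Sorted by start: Keynote Address, Workshop Discussion, Demo Slot, Demo Block, Breakout Presentation, Lightning Q&A, Keynote Talk.
Workshop Discussion starts after Keynote Address ends, so Keynote Address has no further overlaps.
Demo Slot starts after Workshop Discussion ends, so Workshop Discussion has no further overlaps.
Demo Block starts exactly when Demo Slot ends (back-to-back, no overlap), so Demo Slot has no further overlaps.
Breakout Presentation starts after Demo Block ends, so Demo Block has no further overlaps.
Lightning Q&A starts before Breakout Presentation ends → Breakout Presentation and Lightning Q&A overlap.
Keynote Talk starts before Breakout Presentation ends → Breakout Presentation and Keynote Talk overlap.
Keynote Talk starts before Lightning Q&A ends → Lightning Q&A and Keynote Talk overlap.
Overlapping pairs: Breakout Presentation & Keynote Talk, Breakout Presentation & Lightning Q&A, Keynote Talk & Lightning Q&A — 3 in total.

3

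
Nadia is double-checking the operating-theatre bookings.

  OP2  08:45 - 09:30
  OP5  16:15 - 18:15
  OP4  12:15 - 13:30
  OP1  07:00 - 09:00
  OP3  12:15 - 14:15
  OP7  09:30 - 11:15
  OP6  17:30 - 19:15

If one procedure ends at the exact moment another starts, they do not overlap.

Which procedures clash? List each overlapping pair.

Sorted by start: OP1, OP2, OP7, OP3, OP4, OP5, OP6.
OP2 starts before OP1 ends → OP1 and OP2 overlap.
OP7 starts after OP1 ends — done with OP1.
OP7 starts exactly when OP2 ends (back-to-back, no overlap) — done with OP2.
OP3 starts after OP7 ends — done with OP7.
OP4 starts before OP3 ends → OP3 and OP4 overlap.
OP5 starts after OP3 ends — done with OP3.
OP5 starts after OP4 ends — done with OP4.
OP6 starts before OP5 ends → OP5 and OP6 overlap.

OP1 & OP2, OP3 & OP4, OP5 & OP6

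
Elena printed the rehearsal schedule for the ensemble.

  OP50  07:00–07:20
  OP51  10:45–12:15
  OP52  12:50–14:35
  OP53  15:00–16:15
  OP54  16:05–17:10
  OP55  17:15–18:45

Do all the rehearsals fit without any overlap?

No

Sorted by start: OP50, OP51, OP52, OP53, OP54, OP55.
OP51 starts after OP50 ends, so nothing later overlaps OP50 either.
OP52 starts after OP51 ends, so nothing later overlaps OP51 either.
OP53 starts after OP52 ends, so nothing later overlaps OP52 either.
OP54 starts before OP53 ends → OP53 and OP54 overlap.
That's a conflict, so the schedule is not conflict-free.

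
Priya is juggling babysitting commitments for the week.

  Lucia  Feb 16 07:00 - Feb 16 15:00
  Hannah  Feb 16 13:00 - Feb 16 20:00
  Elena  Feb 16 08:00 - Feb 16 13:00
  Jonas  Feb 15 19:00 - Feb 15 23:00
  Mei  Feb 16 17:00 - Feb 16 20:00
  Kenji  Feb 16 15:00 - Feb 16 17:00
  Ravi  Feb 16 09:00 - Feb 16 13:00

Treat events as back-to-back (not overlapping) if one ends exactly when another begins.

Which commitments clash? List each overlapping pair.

Elena & Lucia, Elena & Ravi, Hannah & Kenji, Hannah & Lucia, Hannah & Mei, Lucia & Ravi

Sorted by start: Jonas, Lucia, Elena, Ravi, Hannah, Kenji, Mei.
Lucia starts after Jonas ends, so nothing later overlaps Jonas either.
Elena starts before Lucia ends → Lucia and Elena overlap.
Ravi starts before Lucia ends → Lucia and Ravi overlap.
Hannah starts before Lucia ends → Lucia and Hannah overlap.
Kenji starts exactly when Lucia ends (back-to-back, no overlap), so nothing later overlaps Lucia either.
Ravi starts before Elena ends → Elena and Ravi overlap.
Hannah starts exactly when Elena ends (back-to-back, no overlap), so nothing later overlaps Elena either.
Hannah starts exactly when Ravi ends (back-to-back, no overlap), so nothing later overlaps Ravi either.
Kenji starts before Hannah ends → Hannah and Kenji overlap.
Mei starts before Hannah ends → Hannah and Mei overlap.
Mei starts exactly when Kenji ends (back-to-back, no overlap).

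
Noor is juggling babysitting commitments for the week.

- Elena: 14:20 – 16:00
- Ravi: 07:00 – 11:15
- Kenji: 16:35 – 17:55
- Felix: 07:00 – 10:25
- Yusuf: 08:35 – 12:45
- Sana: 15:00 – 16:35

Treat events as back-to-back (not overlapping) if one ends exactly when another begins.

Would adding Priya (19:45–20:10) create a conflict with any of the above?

Ravi: ends 11:15 at or before Priya starts 19:45 → clear.
Felix: ends 10:25 at or before Priya starts 19:45 → clear.
Yusuf: ends 12:45 at or before Priya starts 19:45 → clear.
Elena: ends 16:00 at or before Priya starts 19:45 → clear.
Sana: ends 16:35 at or before Priya starts 19:45 → clear.
Kenji: ends 17:55 at or before Priya starts 19:45 → clear.

No — it doesn't clash with anything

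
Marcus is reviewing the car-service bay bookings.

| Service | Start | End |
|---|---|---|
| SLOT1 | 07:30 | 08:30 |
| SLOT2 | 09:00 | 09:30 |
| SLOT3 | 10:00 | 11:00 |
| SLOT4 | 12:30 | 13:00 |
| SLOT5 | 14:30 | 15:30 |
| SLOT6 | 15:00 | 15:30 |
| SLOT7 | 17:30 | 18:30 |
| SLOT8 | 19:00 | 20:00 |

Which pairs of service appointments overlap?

Sorted by start: SLOT1, SLOT2, SLOT3, SLOT4, SLOT5, SLOT6, SLOT7, SLOT8.
SLOT2 starts after SLOT1 ends, so nothing later overlaps SLOT1 either.
SLOT3 starts after SLOT2 ends, so nothing later overlaps SLOT2 either.
SLOT4 starts after SLOT3 ends, so nothing later overlaps SLOT3 either.
SLOT5 starts after SLOT4 ends, so nothing later overlaps SLOT4 either.
SLOT6 starts before SLOT5 ends → SLOT5 and SLOT6 overlap.
SLOT7 starts after SLOT5 ends, so nothing later overlaps SLOT5 either.
SLOT7 starts after SLOT6 ends, so nothing later overlaps SLOT6 either.
SLOT8 starts after SLOT7 ends.

SLOT5 & SLOT6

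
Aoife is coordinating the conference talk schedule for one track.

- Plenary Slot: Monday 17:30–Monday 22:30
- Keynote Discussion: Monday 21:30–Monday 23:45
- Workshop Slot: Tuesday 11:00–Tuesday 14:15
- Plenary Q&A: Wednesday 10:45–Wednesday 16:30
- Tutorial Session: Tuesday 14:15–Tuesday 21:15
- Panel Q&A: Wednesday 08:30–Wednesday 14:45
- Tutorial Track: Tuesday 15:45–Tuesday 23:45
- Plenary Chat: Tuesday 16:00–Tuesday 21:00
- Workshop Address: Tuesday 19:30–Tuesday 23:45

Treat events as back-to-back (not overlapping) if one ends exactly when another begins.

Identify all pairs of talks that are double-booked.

Two intervals overlap when each starts before the other ends.
Sorted by start: Plenary Slot, Keynote Discussion, Workshop Slot, Tutorial Session, Tutorial Track, Plenary Chat, Workshop Address, Panel Q&A, Plenary Q&A.
Keynote Discussion starts before Plenary Slot ends → Plenary Slot and Keynote Discussion overlap.
Workshop Slot starts after Plenary Slot ends, so nothing later overlaps Plenary Slot either.
Workshop Slot starts after Keynote Discussion ends, so nothing later overlaps Keynote Discussion either.
Tutorial Session starts exactly when Workshop Slot ends (back-to-back, no overlap), so nothing later overlaps Workshop Slot either.
Tutorial Track starts before Tutorial Session ends → Tutorial Session and Tutorial Track overlap.
Plenary Chat starts before Tutorial Session ends → Tutorial Session and Plenary Chat overlap.
Workshop Address starts before Tutorial Session ends → Tutorial Session and Workshop Address overlap.
Panel Q&A starts after Tutorial Session ends, so nothing later overlaps Tutorial Session either.
Plenary Chat starts before Tutorial Track ends → Tutorial Track and Plenary Chat overlap.
Workshop Address starts before Tutorial Track ends → Tutorial Track and Workshop Address overlap.
Panel Q&A starts after Tutorial Track ends, so nothing later overlaps Tutorial Track either.
Workshop Address starts before Plenary Chat ends → Plenary Chat and Workshop Address overlap.
Panel Q&A starts after Plenary Chat ends, so nothing later overlaps Plenary Chat either.
Panel Q&A starts after Workshop Address ends, so nothing later overlaps Workshop Address either.
Plenary Q&A starts before Panel Q&A ends → Panel Q&A and Plenary Q&A overlap.

Keynote Discussion & Plenary Slot, Panel Q&A & Plenary Q&A, Plenary Chat & Tutorial Session, Plenary Chat & Tutorial Track, Plenary Chat & Workshop Address, Tutorial Session & Tutorial Track, Tutorial Session & Workshop Address, Tutorial Track & Workshop Address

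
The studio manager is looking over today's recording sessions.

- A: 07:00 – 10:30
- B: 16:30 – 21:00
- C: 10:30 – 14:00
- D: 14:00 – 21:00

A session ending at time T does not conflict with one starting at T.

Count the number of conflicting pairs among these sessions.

Sorted by start: A, C, D, B.
C starts exactly when A ends (back-to-back, no overlap); A is clear from here.
D starts exactly when C ends (back-to-back, no overlap); C is clear from here.
B starts before D ends → D and B overlap.
Overlapping pairs: B & D — 1 in total.

1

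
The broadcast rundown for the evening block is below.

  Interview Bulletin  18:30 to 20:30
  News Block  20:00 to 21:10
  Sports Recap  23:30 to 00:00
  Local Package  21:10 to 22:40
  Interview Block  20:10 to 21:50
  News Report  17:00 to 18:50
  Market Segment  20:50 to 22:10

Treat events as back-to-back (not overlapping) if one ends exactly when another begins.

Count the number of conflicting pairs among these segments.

Sorted by start: News Report, Interview Bulletin, News Block, Interview Block, Market Segment, Local Package, Sports Recap.
Interview Bulletin starts before News Report ends → News Report and Interview Bulletin overlap.
News Block starts after News Report ends, so nothing later overlaps News Report either.
News Block starts before Interview Bulletin ends → Interview Bulletin and News Block overlap.
Interview Block starts before Interview Bulletin ends → Interview Bulletin and Interview Block overlap.
Market Segment starts after Interview Bulletin ends, so nothing later overlaps Interview Bulletin either.
Interview Block starts before News Block ends → News Block and Interview Block overlap.
Market Segment starts before News Block ends → News Block and Market Segment overlap.
Local Package starts exactly when News Block ends (back-to-back, no overlap), so nothing later overlaps News Block either.
Market Segment starts before Interview Block ends → Interview Block and Market Segment overlap.
Local Package starts before Interview Block ends → Interview Block and Local Package overlap.
Sports Recap starts after Interview Block ends.
Local Package starts before Market Segment ends → Market Segment and Local Package overlap.
Sports Recap starts after Market Segment ends.
Sports Recap starts after Local Package ends.
Overlapping pairs: Interview Block & Interview Bulletin, Interview Block & Local Package, Interview Block & Market Segment, Interview Block & News Block, Interview Bulletin & News Block, Interview Bulletin & News Report, Local Package & Market Segment, Market Segment & News Block — 8 in total.

8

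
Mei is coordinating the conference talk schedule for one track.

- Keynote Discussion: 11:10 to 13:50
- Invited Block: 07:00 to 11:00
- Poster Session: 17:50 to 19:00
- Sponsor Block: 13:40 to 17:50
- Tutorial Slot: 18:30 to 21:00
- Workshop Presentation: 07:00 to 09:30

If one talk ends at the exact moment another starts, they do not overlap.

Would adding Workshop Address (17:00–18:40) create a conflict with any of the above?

Yes — it overlaps Poster Session, Sponsor Block, Tutorial Slot

Invited Block: ends 11:00 at or before Workshop Address starts 17:00 → clear.
Workshop Presentation: ends 09:30 at or before Workshop Address starts 17:00 → clear.
Keynote Discussion: ends 13:50 at or before Workshop Address starts 17:00 → clear.
Sponsor Block: starts 13:40 before Workshop Address ends 18:40, and ends 17:50 after Workshop Address starts 17:00 → overlap.
Poster Session: starts 17:50 before Workshop Address ends 18:40, and ends 19:00 after Workshop Address starts 17:00 → overlap.
Tutorial Slot: starts 18:30 before Workshop Address ends 18:40, and ends 21:00 after Workshop Address starts 17:00 → overlap.
Workshop Address overlaps Sponsor Block, Poster Session, Tutorial Slot.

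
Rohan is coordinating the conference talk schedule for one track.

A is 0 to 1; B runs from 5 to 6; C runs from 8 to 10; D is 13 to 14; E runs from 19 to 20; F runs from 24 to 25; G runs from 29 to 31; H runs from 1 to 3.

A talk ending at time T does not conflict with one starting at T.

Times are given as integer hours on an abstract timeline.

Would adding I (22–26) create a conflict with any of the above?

A: ends 1 at or before I starts 22 → clear.
H: ends 3 at or before I starts 22 → clear.
B: ends 6 at or before I starts 22 → clear.
C: ends 10 at or before I starts 22 → clear.
D: ends 14 at or before I starts 22 → clear.
E: ends 20 at or before I starts 22 → clear.
F: starts 24 before I ends 26, and ends 25 after I starts 22 → overlap.
G: starts 29 at or after I ends 26 → clear.
I overlaps F.

Yes — it overlaps F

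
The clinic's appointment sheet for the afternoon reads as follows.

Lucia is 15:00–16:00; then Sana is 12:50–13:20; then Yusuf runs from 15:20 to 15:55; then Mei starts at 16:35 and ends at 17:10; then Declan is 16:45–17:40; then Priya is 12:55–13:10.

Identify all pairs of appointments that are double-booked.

Declan & Mei, Lucia & Yusuf, Priya & Sana

Two intervals overlap when each starts before the other ends.
Sorted by start: Sana, Priya, Lucia, Yusuf, Mei, Declan.
Priya starts before Sana ends → Sana and Priya overlap.
Lucia starts after Sana ends, so nothing later overlaps Sana either.
Lucia starts after Priya ends, so nothing later overlaps Priya either.
Yusuf starts before Lucia ends → Lucia and Yusuf overlap.
Mei starts after Lucia ends, so nothing later overlaps Lucia either.
Mei starts after Yusuf ends, so nothing later overlaps Yusuf either.
Declan starts before Mei ends → Mei and Declan overlap.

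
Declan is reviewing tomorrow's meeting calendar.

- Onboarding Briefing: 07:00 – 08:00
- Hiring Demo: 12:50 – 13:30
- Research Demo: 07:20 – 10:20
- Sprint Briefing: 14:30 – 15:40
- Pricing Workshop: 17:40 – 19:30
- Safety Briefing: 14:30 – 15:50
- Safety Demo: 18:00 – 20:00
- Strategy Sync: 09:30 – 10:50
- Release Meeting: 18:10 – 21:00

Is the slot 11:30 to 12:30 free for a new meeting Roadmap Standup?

Yes — the slot is free

Onboarding Briefing: ends 08:00 at or before Roadmap Standup starts 11:30 → clear.
Research Demo: ends 10:20 at or before Roadmap Standup starts 11:30 → clear.
Strategy Sync: ends 10:50 at or before Roadmap Standup starts 11:30 → clear.
Hiring Demo: starts 12:50 at or after Roadmap Standup ends 12:30 → clear.
Safety Briefing: starts 14:30 at or after Roadmap Standup ends 12:30 → clear.
Sprint Briefing: starts 14:30 at or after Roadmap Standup ends 12:30 → clear.
Pricing Workshop: starts 17:40 at or after Roadmap Standup ends 12:30 → clear.
Safety Demo: starts 18:00 at or after Roadmap Standup ends 12:30 → clear.
Release Meeting: starts 18:10 at or after Roadmap Standup ends 12:30 → clear.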